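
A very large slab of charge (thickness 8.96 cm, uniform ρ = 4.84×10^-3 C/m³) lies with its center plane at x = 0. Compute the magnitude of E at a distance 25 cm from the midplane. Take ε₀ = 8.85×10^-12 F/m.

The point |x| = 25 cm lies outside the slab (half-thickness 0.0448 m). A symmetric pillbox spanning the full slab encloses Q_enc = ρ·d·A.
Flux = 2EA ⇒ E = |ρ|d/(2ε₀), independent of distance outside.
E = (4.84×10^-3)(0.0896)/(2·8.85×10^-12) = 2.45e7 N/C.

|E| ≈ 2.45e7 N/C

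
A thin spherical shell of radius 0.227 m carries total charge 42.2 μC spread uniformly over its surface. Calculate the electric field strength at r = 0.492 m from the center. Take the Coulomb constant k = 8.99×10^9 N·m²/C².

Use a concentric Gaussian sphere at r = 0.492 m (r > 0.227 m).
The entire shell is enclosed: Q_enc = 4.22e-5 C.
Gauss's law: E·4πr² = Q_enc/ε₀.
E = k|Q_enc|/r² = (8.99×10^9)(4.22×10^-5)/(0.492)² = 1.57e6 N/C.

E = 1.57e6 V/m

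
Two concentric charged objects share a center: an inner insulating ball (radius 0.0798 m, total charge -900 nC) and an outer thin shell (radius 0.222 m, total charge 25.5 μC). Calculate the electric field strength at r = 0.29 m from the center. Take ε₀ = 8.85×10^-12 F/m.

Symmetry ⇒ E = E(r) r̂. Gaussian sphere of radius r = 0.29 m (r > 0.222 m, enclosing both).
Q_enc = (-900 nC) + (25.5 μC) = 2.46×10^-5 C.
Applying ∮E·dA = Q_enc/ε₀ with Φ = E(4πr²):
E = |Q_enc|/(4πε₀r²) = (2.46e-5)/(4π·8.85×10^-12·(0.29)²) = 2.63×10^6 N/C.

E ≈ 2.63×10^6 N/C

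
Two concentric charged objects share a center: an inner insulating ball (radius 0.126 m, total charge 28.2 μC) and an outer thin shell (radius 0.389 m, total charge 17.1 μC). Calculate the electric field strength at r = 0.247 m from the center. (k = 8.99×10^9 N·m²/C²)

Symmetry ⇒ E = E(r) r̂. Gaussian sphere of radius r = 0.247 m (between the bodies, 0.126 m < r < 0.389 m).
Only the inner charge is enclosed; the outer shell contributes nothing inside itself. Q_enc = 28.2 μC = 2.82e-5 C.
Gauss's law: E·4πr² = Q_enc/ε₀.
E = k|Q_enc|/r² = (8.99×10^9)(2.82×10^-5)/(0.247)² = 4.16e6 N/C.

|E| ≈ 4.16e6 N/C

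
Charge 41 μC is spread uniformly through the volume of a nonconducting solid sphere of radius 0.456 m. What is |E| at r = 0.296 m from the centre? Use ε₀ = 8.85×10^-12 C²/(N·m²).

E ≈ 1.15×10^6 N/C

Symmetry ⇒ E = E(r) r̂. Gaussian sphere of radius r = 0.296 m (r < R).
For a uniform sphere the enclosed fraction is (r/R)³, so Q_enc = (41 μC)(0.296/0.456)³ = 1.121e-5 C.
Gauss's law: E·4πr² = Q_enc/ε₀.
E = |Q_enc|/(4πε₀r²) = (1.121×10^-5)/(4π·8.85×10^-12·(0.296)²) = 1.15×10^6 N/C.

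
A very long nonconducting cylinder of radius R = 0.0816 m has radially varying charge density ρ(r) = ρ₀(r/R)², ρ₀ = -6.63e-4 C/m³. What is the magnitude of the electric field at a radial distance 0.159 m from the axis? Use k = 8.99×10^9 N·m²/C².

E ≈ 7.84×10^5 V/m

Coaxial Gaussian cylinder, radius r = 0.159 m, length L (r > R, full charge per length enclosed).
λ_enc = 2π ∫₀^R ρ₀(r'/R)^2 r' dr' = 2πρ₀R²/4 = -6.934×10^-6 C/m.
Gauss's law: E·2πrL = λ_enc L/ε₀.
E = 2k|λ_enc|/r = 2(8.99×10^9)(6.934e-6)/(0.159) = 7.84×10^5 N/C.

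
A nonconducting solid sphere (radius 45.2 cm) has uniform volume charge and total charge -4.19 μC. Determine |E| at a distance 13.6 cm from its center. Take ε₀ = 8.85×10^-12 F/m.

Use a concentric Gaussian sphere at r = 13.6 cm (r < R).
Only the charge within r is enclosed: Q_enc = Q·(r/R)³ = (-4.19 μC)·(13.6 cm/45.2 cm)³ = -1.141×10^-7 C.
Gauss's law: E·4πr² = Q_enc/ε₀.
E = |Q_enc|/(4πε₀r²) = (1.141×10^-7)/(4π·8.85×10^-12·(0.136)²) = 5.55×10^4 N/C.

E = 5.55e4 V/m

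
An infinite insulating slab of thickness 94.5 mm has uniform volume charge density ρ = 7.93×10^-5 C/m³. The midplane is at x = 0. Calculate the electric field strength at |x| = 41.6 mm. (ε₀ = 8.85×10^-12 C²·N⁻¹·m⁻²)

By symmetry E is perpendicular to the slab. A Gaussian pillbox from −41.6 mm to +41.6 mm (face area A) lies entirely within the slab.
Q_enc = ρ·(2x)·A and flux = 2EA, so 2EA = 2ρxA/ε₀ ⇒ E = |ρ|x/ε₀.
E = (7.93e-5)(0.0416)/(8.85×10^-12) = 3.73×10^5 N/C.

|E| ≈ 3.73×10^5 N/C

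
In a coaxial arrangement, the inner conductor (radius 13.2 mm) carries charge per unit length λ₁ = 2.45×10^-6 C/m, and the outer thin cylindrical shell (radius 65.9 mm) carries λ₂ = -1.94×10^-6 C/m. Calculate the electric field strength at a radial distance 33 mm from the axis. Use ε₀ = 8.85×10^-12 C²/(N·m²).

Choose a coaxial cylinder of radius r = 33 mm (arbitrary length L) as the Gaussian surface (between the conductors, 13.2 mm < r < 65.9 mm).
Only the inner wire is enclosed; the outer shell contributes nothing inside itself. λ_enc = λ₁ = 2.45e-6 C/m.
Gauss's law: E·2πrL = λ_enc L/ε₀.
E = |λ_enc|/(2πε₀r) = (2.45e-6)/(2π·8.85×10^-12·0.033) = 1.34×10^6 N/C.

E ≈ 1.34×10^6 N/C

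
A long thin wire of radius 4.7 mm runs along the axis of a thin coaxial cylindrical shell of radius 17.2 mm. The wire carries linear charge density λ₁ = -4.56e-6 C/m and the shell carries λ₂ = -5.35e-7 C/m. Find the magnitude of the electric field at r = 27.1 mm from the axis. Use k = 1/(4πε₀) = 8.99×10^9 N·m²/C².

E ≈ 3.38×10^6 N/C

By cylindrical symmetry E is radial; use a coaxial Gaussian cylinder of radius 27.1 mm and length L (r > 17.2 mm, enclosing both).
λ_enc = λ₁ + λ₂ = (-4.56e-6) + (-5.35e-7) = -5.095e-6 C/m.
Since E is radial and uniform over the curved surface, Φ = E·2πrL = Q_enc/ε₀ = λ_enc L/ε₀.
E = 2k|λ_enc|/r = 2(8.99×10^9)(5.095×10^-6)/(0.0271) = 3.38×10^6 N/C.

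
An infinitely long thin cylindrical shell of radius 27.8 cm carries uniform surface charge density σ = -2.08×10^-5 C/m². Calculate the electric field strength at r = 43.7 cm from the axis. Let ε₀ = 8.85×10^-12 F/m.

|E| ≈ 1.50e6 N/C

Take a coaxial cylindrical Gaussian surface of radius r = 43.7 cm and length L (r > 27.8 cm).
The whole shell is enclosed: λ_enc = σ·2πR = (-2.08e-5)·2π·(0.278) = -3.633×10^-5 C/m.
Applying ∮E·dA = Q_enc/ε₀ with the end caps contributing no flux:
E = |λ_enc|/(2πε₀r) = (3.633×10^-5)/(2π·8.85×10^-12·0.437) = 1.50e6 N/C.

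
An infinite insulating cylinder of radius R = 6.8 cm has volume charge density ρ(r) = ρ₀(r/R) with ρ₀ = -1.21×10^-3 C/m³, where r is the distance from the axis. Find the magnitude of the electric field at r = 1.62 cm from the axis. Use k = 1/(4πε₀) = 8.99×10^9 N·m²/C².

Take a coaxial cylindrical Gaussian surface of radius r = 1.62 cm and length L (r < R).
Integrating ρ over the cross-section to radius r: λ_enc = (2πρ₀/R) ∫₀^r r'^2 dr' = 2πρ₀ r^3/(3·R) = -1.584e-7 C/m.
By Gauss's law (flux through the curved wall only), E·2πrL = λ_enc L/ε₀.
E = 2k|λ_enc|/r = 2(8.99×10^9)(1.584×10^-7)/(0.0162) = 1.76e5 N/C.

E = 1.76e5 N/C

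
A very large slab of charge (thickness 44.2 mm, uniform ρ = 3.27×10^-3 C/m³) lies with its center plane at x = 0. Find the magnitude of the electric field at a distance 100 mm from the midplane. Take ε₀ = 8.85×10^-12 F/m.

E ≈ 8.17×10^6 N/C

The point |x| = 100 mm lies outside the slab (half-thickness 0.0221 m). A symmetric pillbox spanning the full slab encloses Q_enc = ρ·d·A.
Flux = 2EA ⇒ E = |ρ|d/(2ε₀), independent of distance outside.
E = (3.27×10^-3)(0.0442)/(2·8.85×10^-12) = 8.17e6 N/C.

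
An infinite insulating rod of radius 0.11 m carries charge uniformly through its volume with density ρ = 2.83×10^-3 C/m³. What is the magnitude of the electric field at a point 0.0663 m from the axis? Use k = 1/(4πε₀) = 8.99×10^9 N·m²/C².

|E| = 1.06×10^7 N/C

Choose a coaxial cylinder of radius r = 0.0663 m (arbitrary length L) as the Gaussian surface (r < R).
Enclosed charge per unit length: λ_enc = ρ·πr² = (2.83×10^-3)π(0.0663)² = 3.908e-5 C/m.
Applying ∮E·dA = Q_enc/ε₀ with the end caps contributing no flux:
E = 2k|λ_enc|/r = 2(8.99×10^9)(3.908×10^-5)/(0.0663) = 1.06×10^7 N/C.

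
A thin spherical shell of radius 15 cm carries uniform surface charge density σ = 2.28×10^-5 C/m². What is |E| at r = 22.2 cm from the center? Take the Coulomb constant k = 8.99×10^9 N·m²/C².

Use a concentric Gaussian sphere at r = 22.2 cm (r > 15 cm).
The entire shell is enclosed: Q_enc = σ·4πR² = (2.28e-5)·4π·(0.15)² = 6.447×10^-6 C.
Applying ∮E·dA = Q_enc/ε₀ with Φ = E(4πr²):
E = k|Q_enc|/r² = (8.99×10^9)(6.447e-6)/(0.222)² = 1.18×10^6 N/C.

|E| ≈ 1.18×10^6 N/C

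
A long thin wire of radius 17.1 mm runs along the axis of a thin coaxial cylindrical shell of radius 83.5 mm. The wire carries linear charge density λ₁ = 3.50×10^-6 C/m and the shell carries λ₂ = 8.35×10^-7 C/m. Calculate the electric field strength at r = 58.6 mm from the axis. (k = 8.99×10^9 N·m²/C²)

1.07e6 N/C

Coaxial Gaussian cylinder, radius r = 58.6 mm, length L (between the conductors, 17.1 mm < r < 83.5 mm).
Only the inner wire is enclosed; the outer shell contributes nothing inside itself. λ_enc = λ₁ = 3.50×10^-6 C/m.
Since E is radial and uniform over the curved surface, Φ = E·2πrL = Q_enc/ε₀ = λ_enc L/ε₀.
E = 2k|λ_enc|/r = 2(8.99×10^9)(3.50×10^-6)/(0.0586) = 1.07e6 N/C.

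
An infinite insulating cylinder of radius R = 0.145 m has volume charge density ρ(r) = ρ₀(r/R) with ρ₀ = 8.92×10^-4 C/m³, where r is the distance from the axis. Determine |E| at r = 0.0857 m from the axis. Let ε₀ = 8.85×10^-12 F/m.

1.70e6 N/C

Coaxial Gaussian cylinder, radius r = 0.0857 m, length L (r < R).
Integrating ρ over the cross-section to radius r: λ_enc = (2πρ₀/R) ∫₀^r r'^2 dr' = 2πρ₀ r^3/(3·R) = 8.11×10^-6 C/m.
Gauss's law: E·2πrL = λ_enc L/ε₀.
E = |λ_enc|/(2πε₀r) = (8.11e-6)/(2π·8.85×10^-12·0.0857) = 1.70×10^6 N/C.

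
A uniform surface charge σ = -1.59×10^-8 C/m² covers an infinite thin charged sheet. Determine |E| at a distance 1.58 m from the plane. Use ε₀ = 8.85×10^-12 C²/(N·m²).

E ≈ 898 N/C

By planar symmetry E is perpendicular to the sheet and uniform; use a Gaussian pillbox with flat faces of area A on each side of the sheet.
Flux Φ = 2EA and Q_enc = σA, so 2EA = σA/ε₀ ⇒ E = |σ|/(2ε₀), independent of distance.
E = |σ|/(2ε₀) = (1.59×10^-8)/(2·8.85×10^-12) = 898 N/C.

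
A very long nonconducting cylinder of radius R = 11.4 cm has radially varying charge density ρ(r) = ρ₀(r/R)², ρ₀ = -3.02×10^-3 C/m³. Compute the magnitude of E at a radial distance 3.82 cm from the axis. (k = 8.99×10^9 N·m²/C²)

E = 3.66×10^5 N/C

By cylindrical symmetry E is radial; use a coaxial Gaussian cylinder of radius 3.82 cm and length L (r < R).
Integrating ρ over the cross-section to radius r: λ_enc = (2πρ₀/R²) ∫₀^r r'^3 dr' = 2πρ₀ r^4/(4·R²) = -7.773e-7 C/m.
Gauss's law: E·2πrL = λ_enc L/ε₀.
E = 2k|λ_enc|/r = 2(8.99×10^9)(7.773×10^-7)/(0.0382) = 3.66×10^5 N/C.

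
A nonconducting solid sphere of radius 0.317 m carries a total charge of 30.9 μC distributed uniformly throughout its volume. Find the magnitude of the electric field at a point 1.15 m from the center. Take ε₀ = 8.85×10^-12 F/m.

By spherical symmetry E is radial; choose a Gaussian sphere of radius r = 1.15 m (r > R, so the entire charge is enclosed).
Q_enc = 30.9 μC = 3.09×10^-5 C.
Since E is radial and uniform over the Gaussian sphere, Φ = E·4πr² = Q_enc/ε₀.
E = |Q_enc|/(4πε₀r²) = (3.09×10^-5)/(4π·8.85×10^-12·(1.15)²) = 2.10×10^5 N/C.

|E| = 2.10e5 N/C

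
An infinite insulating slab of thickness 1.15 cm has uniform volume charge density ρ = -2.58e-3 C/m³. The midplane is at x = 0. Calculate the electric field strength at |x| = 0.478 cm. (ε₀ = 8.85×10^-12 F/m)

By symmetry E is perpendicular to the slab. A Gaussian pillbox from −0.478 cm to +0.478 cm (face area A) lies entirely within the slab.
Q_enc = ρ·(2x)·A and flux = 2EA, so 2EA = 2ρxA/ε₀ ⇒ E = |ρ|x/ε₀.
E = (2.58×10^-3)(0.00478)/(8.85×10^-12) = 1.39e6 N/C.

|E| ≈ 1.39×10^6 N/C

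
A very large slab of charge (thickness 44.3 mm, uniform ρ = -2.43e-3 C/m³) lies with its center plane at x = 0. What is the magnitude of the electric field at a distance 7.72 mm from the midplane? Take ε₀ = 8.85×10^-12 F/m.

By symmetry E is perpendicular to the slab. A Gaussian pillbox from −7.72 mm to +7.72 mm (face area A) lies entirely within the slab.
Q_enc = ρ·(2x)·A and flux = 2EA, so 2EA = 2ρxA/ε₀ ⇒ E = |ρ|x/ε₀.
E = (2.43×10^-3)(0.00772)/(8.85×10^-12) = 2.12×10^6 N/C.

|E| = 2.12×10^6 V/m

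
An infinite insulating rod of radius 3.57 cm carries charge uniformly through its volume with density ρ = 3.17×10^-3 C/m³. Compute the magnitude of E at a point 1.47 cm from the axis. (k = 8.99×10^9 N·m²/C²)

E = 2.63×10^6 N/C

By cylindrical symmetry E is radial; use a coaxial Gaussian cylinder of radius 1.47 cm and length L (r < R).
Enclosed charge per unit length: λ_enc = ρ·πr² = (3.17e-3)π(0.0147)² = 2.152×10^-6 C/m.
Applying ∮E·dA = Q_enc/ε₀ with the end caps contributing no flux:
E = 2k|λ_enc|/r = 2(8.99×10^9)(2.152e-6)/(0.0147) = 2.63×10^6 N/C.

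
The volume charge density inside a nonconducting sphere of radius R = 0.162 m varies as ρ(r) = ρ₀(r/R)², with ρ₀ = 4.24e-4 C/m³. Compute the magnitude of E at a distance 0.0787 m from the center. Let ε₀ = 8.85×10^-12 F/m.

|E| = 1.78×10^5 V/m

Use a concentric Gaussian sphere at r = 0.0787 m (r < R).
Q_enc = ∫₀^r ρ(r')·4πr'² dr' = (4πρ₀/R²) ∫₀^r r'^4 dr' = 4πρ₀ r^5/(5·R²) = 1.226×10^-7 C.
Gauss's law: E·4πr² = Q_enc/ε₀.
E = |Q_enc|/(4πε₀r²) = (1.226×10^-7)/(4π·8.85×10^-12·(0.0787)²) = 1.78e5 N/C.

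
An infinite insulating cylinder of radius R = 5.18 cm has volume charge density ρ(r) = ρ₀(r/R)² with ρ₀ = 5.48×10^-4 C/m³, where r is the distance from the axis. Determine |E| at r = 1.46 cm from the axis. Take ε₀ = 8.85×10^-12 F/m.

Coaxial Gaussian cylinder, radius r = 1.46 cm, length L (r < R).
λ_enc = ∫₀^r ρ(r')·2πr' dr' = (2πρ₀/R²)·r^4/4 = 1.458e-8 C/m.
Gauss's law: E·2πrL = λ_enc L/ε₀.
E = |λ_enc|/(2πε₀r) = (1.458×10^-8)/(2π·8.85×10^-12·0.0146) = 1.80×10^4 N/C.

1.80e4 N/C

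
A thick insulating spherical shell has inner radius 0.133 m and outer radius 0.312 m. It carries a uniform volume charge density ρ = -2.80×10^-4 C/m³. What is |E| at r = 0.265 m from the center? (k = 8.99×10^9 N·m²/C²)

Use a concentric Gaussian sphere at r = 0.265 m (within the shell material, 0.133 m < r < 0.312 m).
Only the shell between 0.133 m and r is enclosed: Q_enc = ρ·(4π/3)(r³ − a³) = (-2.80×10^-4)·(4π/3)·((0.265)³ − (0.133)³) = -1.907e-5 C.
Gauss's law: E·4πr² = Q_enc/ε₀.
E = k|Q_enc|/r² = (8.99×10^9)(1.907×10^-5)/(0.265)² = 2.44×10^6 N/C.

2.44e6 N/C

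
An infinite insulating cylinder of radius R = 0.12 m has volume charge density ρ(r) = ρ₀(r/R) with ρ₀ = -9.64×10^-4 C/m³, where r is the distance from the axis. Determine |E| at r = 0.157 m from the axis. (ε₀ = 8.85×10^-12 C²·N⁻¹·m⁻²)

|E| ≈ 3.33e6 N/C

Coaxial Gaussian cylinder, radius r = 0.157 m, length L (r > R, full charge per length enclosed).
λ_enc = 2π ∫₀^R ρ₀(r'/R)^1 r' dr' = 2πρ₀R²/3 = -2.907e-5 C/m.
Gauss's law: E·2πrL = λ_enc L/ε₀.
E = |λ_enc|/(2πε₀r) = (2.907×10^-5)/(2π·8.85×10^-12·0.157) = 3.33×10^6 N/C.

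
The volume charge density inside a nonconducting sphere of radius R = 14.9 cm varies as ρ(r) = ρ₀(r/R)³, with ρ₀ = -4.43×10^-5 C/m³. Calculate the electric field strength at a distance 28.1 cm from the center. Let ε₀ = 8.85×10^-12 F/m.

Symmetry ⇒ E = E(r) r̂. Gaussian sphere of radius r = 28.1 cm (r > R, all charge enclosed).
Q_enc = 4π ∫₀^R ρ₀(r'/R)^3 r'² dr' = 4πρ₀R³/6 = -3.069e-7 C.
Gauss's law: E·4πr² = Q_enc/ε₀.
E = |Q_enc|/(4πε₀r²) = (3.069×10^-7)/(4π·8.85×10^-12·(0.281)²) = 3.50×10^4 N/C.

E = 3.50e4 N/C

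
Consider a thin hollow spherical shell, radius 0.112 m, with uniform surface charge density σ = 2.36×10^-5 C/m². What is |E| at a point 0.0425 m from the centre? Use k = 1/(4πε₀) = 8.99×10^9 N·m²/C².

Take a concentric spherical Gaussian surface of radius r = 0.0425 m (inside the shell, r < 0.112 m).
No charge lies within this surface, so Q_enc = 0 and Gauss's law gives E·4πr² = 0 ⇒ E = 0.

E = 0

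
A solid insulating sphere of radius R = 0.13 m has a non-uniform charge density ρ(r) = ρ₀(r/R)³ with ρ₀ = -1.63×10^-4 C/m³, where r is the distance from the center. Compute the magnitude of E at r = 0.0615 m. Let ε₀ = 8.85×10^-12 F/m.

Symmetry ⇒ E = E(r) r̂. Gaussian sphere of radius r = 0.0615 m (r < R).
Q_enc = ∫₀^r ρ(r')·4πr'² dr' = (4πρ₀/R³) ∫₀^r r'^5 dr' = 4πρ₀ r^6/(6·R³) = -8.407×10^-9 C.
Applying ∮E·dA = Q_enc/ε₀ with Φ = E(4πr²):
E = |Q_enc|/(4πε₀r²) = (8.407×10^-9)/(4π·8.85×10^-12·(0.0615)²) = 2.00e4 N/C.

E = 2.00×10^4 N/C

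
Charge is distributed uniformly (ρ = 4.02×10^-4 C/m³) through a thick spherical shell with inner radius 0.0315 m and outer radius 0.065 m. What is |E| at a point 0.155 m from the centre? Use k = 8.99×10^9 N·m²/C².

|E| ≈ 1.53e5 N/C

Take a concentric spherical Gaussian surface of radius r = 0.155 m (r > 0.065 m, enclosing the whole shell).
Q_enc = ρ·(4π/3)(b³ − a³) = (4.02×10^-4)·(4π/3)·((0.065)³ − (0.0315)³) = 4.098×10^-7 C.
Gauss's law: E·4πr² = Q_enc/ε₀.
E = k|Q_enc|/r² = (8.99×10^9)(4.098×10^-7)/(0.155)² = 1.53×10^5 N/C.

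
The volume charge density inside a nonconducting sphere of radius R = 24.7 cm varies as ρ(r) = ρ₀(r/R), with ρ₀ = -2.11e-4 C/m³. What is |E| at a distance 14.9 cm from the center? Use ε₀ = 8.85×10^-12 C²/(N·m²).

Symmetry ⇒ E = E(r) r̂. Gaussian sphere of radius r = 14.9 cm (r < R).
Q_enc = ∫₀^r ρ(r')·4πr'² dr' = (4πρ₀/R) ∫₀^r r'^3 dr' = 4πρ₀ r^4/(4·R) = -1.323×10^-6 C.
Gauss's law: E·4πr² = Q_enc/ε₀.
E = |Q_enc|/(4πε₀r²) = (1.323e-6)/(4π·8.85×10^-12·(0.149)²) = 5.36×10^5 N/C.

E ≈ 5.36×10^5 V/m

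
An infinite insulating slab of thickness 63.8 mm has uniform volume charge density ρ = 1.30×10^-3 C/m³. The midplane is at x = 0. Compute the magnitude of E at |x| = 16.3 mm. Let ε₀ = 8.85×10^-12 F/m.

E ≈ 2.39×10^6 N/C

By symmetry E is perpendicular to the slab. A Gaussian pillbox from −16.3 mm to +16.3 mm (face area A) lies entirely within the slab.
Q_enc = ρ·(2x)·A and flux = 2EA, so 2EA = 2ρxA/ε₀ ⇒ E = |ρ|x/ε₀.
E = (1.30e-3)(0.0163)/(8.85×10^-12) = 2.39e6 N/C.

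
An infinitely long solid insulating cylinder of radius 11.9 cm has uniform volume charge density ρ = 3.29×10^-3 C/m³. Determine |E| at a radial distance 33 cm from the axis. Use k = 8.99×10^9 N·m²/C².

E ≈ 7.97×10^6 V/m

Choose a coaxial cylinder of radius r = 33 cm (arbitrary length L) as the Gaussian surface (r > 11.9 cm, full cross-section enclosed).
λ_enc = ρ·πR² = (3.29×10^-3)π(0.119)² = 1.464×10^-4 C/m.
Since E is radial and uniform over the curved surface, Φ = E·2πrL = Q_enc/ε₀ = λ_enc L/ε₀.
E = 2k|λ_enc|/r = 2(8.99×10^9)(1.464e-4)/(0.33) = 7.97×10^6 N/C.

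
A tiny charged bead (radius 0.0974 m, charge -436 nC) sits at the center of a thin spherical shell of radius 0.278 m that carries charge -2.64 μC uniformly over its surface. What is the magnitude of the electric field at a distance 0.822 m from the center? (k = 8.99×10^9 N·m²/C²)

4.09e4 N/C

Symmetry ⇒ E = E(r) r̂. Gaussian sphere of radius r = 0.822 m (r > 0.278 m, enclosing both).
Q_enc = (-436 nC) + (-2.64 μC) = -3.076×10^-6 C.
By Gauss's law, ∮E·dA = E·4πr² = Q_enc/ε₀.
E = k|Q_enc|/r² = (8.99×10^9)(3.076e-6)/(0.822)² = 4.09e4 N/C.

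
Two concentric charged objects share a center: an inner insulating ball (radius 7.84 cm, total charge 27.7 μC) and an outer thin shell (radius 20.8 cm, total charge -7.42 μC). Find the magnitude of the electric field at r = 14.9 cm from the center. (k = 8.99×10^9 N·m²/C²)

1.12×10^7 N/C

By spherical symmetry E is radial; choose a Gaussian sphere of radius r = 14.9 cm (between the bodies, 7.84 cm < r < 20.8 cm).
The shell at 20.8 cm lies outside the Gaussian surface, so Q_enc = 27.7 μC = 2.77×10^-5 C.
Applying ∮E·dA = Q_enc/ε₀ with Φ = E(4πr²):
E = k|Q_enc|/r² = (8.99×10^9)(2.77×10^-5)/(0.149)² = 1.12e7 N/C.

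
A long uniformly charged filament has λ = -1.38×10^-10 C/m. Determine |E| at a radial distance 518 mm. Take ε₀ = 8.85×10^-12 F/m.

By cylindrical symmetry E is radial; use a coaxial Gaussian cylinder of radius 518 mm and length L.
Q_enc = λL, so λ_enc = -1.38×10^-10 C/m.
Applying ∮E·dA = Q_enc/ε₀ with the end caps contributing no flux:
E = |λ_enc|/(2πε₀r) = (1.38×10^-10)/(2π·8.85×10^-12·0.518) = 4.79 N/C.

|E| ≈ 4.79 V/m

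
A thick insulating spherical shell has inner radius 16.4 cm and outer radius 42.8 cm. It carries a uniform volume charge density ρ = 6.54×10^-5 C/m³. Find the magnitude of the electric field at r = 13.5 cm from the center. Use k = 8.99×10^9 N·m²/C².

By spherical symmetry E is radial; choose a Gaussian sphere of radius r = 13.5 cm (r < 16.4 cm, inside the empty cavity).
No charge is enclosed, so by Gauss's law E·4πr² = 0 ⇒ E = 0.

E = 0 (no enclosed charge)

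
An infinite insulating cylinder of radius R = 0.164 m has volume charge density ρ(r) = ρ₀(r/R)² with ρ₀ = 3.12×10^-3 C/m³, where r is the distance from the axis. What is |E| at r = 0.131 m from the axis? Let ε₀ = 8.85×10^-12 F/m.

By cylindrical symmetry E is radial; use a coaxial Gaussian cylinder of radius 0.131 m and length L (r < R).
λ_enc = ∫₀^r ρ(r')·2πr' dr' = (2πρ₀/R²)·r^4/4 = 5.366e-5 C/m.
Since E is radial and uniform over the curved surface, Φ = E·2πrL = Q_enc/ε₀ = λ_enc L/ε₀.
E = |λ_enc|/(2πε₀r) = (5.366×10^-5)/(2π·8.85×10^-12·0.131) = 7.37×10^6 N/C.

7.37×10^6 V/m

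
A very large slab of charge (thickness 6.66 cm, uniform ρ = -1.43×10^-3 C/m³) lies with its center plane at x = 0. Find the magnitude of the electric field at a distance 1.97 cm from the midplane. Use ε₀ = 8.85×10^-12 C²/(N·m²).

By symmetry E is perpendicular to the slab. A Gaussian pillbox from −1.97 cm to +1.97 cm (face area A) lies entirely within the slab.
Q_enc = ρ·(2x)·A and flux = 2EA, so 2EA = 2ρxA/ε₀ ⇒ E = |ρ|x/ε₀.
E = (1.43×10^-3)(0.0197)/(8.85×10^-12) = 3.18×10^6 N/C.

|E| ≈ 3.18e6 N/C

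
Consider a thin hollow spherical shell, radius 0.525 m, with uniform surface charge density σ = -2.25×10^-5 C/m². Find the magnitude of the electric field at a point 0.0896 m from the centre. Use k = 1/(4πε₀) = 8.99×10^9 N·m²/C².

Use a concentric Gaussian sphere at r = 0.0896 m (inside the shell, r < 0.525 m).
All the charge is outside the Gaussian surface: Q_enc = 0, hence E = 0 everywhere inside the shell.

|E| = 0 N/C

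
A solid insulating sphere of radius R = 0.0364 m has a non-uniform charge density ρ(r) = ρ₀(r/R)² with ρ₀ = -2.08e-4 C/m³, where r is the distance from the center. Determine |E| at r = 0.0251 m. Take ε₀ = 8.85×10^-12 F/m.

5.61e4 V/m

Use a concentric Gaussian sphere at r = 0.0251 m (r < R).
Integrate the density: Q_enc = 4π ∫₀^r ρ₀(r'/R)^2 r'² dr' = 4πρ₀ r^5/(5·R²) = -3.931×10^-9 C.
Gauss's law: E·4πr² = Q_enc/ε₀.
E = |Q_enc|/(4πε₀r²) = (3.931×10^-9)/(4π·8.85×10^-12·(0.0251)²) = 5.61e4 N/C.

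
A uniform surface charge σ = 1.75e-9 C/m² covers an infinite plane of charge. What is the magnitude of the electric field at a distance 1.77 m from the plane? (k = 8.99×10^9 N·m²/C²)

98.9 N/C

The symmetry is planar: E is normal to the sheet and the same magnitude on both sides. Take a pillbox straddling the sheet with end-cap area A.
Flux Φ = 2EA and Q_enc = σA, so 2EA = σA/ε₀ ⇒ E = |σ|/(2ε₀), independent of distance.
E = 2πk|σ| = 2π(8.99×10^9)(1.75e-9) = 98.9 N/C.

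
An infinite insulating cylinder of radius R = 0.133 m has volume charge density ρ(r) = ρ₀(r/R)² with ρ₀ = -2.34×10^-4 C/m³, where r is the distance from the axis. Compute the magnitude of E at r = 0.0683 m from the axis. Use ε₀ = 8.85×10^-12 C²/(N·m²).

Choose a coaxial cylinder of radius r = 0.0683 m (arbitrary length L) as the Gaussian surface (r < R).
Integrating ρ over the cross-section to radius r: λ_enc = (2πρ₀/R²) ∫₀^r r'^3 dr' = 2πρ₀ r^4/(4·R²) = -4.522×10^-7 C/m.
Gauss's law: E·2πrL = λ_enc L/ε₀.
E = |λ_enc|/(2πε₀r) = (4.522×10^-7)/(2π·8.85×10^-12·0.0683) = 1.19×10^5 N/C.

E = 1.19×10^5 N/C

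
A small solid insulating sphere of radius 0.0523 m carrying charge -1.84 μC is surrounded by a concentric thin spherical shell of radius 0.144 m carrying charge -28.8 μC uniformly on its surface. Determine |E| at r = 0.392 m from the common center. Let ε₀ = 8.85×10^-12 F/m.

|E| = 1.79×10^6 N/C

Symmetry ⇒ E = E(r) r̂. Gaussian sphere of radius r = 0.392 m (r > 0.144 m, enclosing both).
Q_enc = (-1.84 μC) + (-28.8 μC) = -3.064×10^-5 C.
Gauss's law: E·4πr² = Q_enc/ε₀.
E = |Q_enc|/(4πε₀r²) = (3.064×10^-5)/(4π·8.85×10^-12·(0.392)²) = 1.79×10^6 N/C.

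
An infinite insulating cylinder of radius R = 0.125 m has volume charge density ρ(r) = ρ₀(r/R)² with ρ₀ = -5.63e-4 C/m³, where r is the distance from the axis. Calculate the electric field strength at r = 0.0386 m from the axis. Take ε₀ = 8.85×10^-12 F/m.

By cylindrical symmetry E is radial; use a coaxial Gaussian cylinder of radius 0.0386 m and length L (r < R).
Integrating ρ over the cross-section to radius r: λ_enc = (2πρ₀/R²) ∫₀^r r'^3 dr' = 2πρ₀ r^4/(4·R²) = -1.256×10^-7 C/m.
Since E is radial and uniform over the curved surface, Φ = E·2πrL = Q_enc/ε₀ = λ_enc L/ε₀.
E = |λ_enc|/(2πε₀r) = (1.256e-7)/(2π·8.85×10^-12·0.0386) = 5.85×10^4 N/C.

E ≈ 5.85e4 V/m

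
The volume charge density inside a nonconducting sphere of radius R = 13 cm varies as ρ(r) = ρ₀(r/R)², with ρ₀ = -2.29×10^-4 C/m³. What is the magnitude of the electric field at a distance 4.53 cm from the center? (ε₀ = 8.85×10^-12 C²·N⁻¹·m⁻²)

Use a concentric Gaussian sphere at r = 4.53 cm (r < R).
Integrate the density: Q_enc = 4π ∫₀^r ρ₀(r'/R)^2 r'² dr' = 4πρ₀ r^5/(5·R²) = -6.497×10^-9 C.
By Gauss's law, ∮E·dA = E·4πr² = Q_enc/ε₀.
E = |Q_enc|/(4πε₀r²) = (6.497e-9)/(4π·8.85×10^-12·(0.0453)²) = 2.85×10^4 N/C.

2.85e4 V/m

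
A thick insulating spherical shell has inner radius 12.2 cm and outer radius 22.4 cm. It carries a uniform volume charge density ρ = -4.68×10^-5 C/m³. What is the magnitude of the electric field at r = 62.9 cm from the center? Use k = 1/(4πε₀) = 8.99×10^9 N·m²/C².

|E| ≈ 4.20×10^4 N/C

By spherical symmetry E is radial; choose a Gaussian sphere of radius r = 62.9 cm (r > 22.4 cm, enclosing the whole shell).
Q_enc = ρ·(4π/3)(b³ − a³) = (-4.68e-5)·(4π/3)·((0.224)³ − (0.122)³) = -1.847e-6 C.
Since E is radial and uniform over the Gaussian sphere, Φ = E·4πr² = Q_enc/ε₀.
E = k|Q_enc|/r² = (8.99×10^9)(1.847×10^-6)/(0.629)² = 4.20×10^4 N/C.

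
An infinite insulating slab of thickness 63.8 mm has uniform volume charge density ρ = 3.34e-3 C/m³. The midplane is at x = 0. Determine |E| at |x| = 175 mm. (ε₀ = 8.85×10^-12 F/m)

The point |x| = 175 mm lies outside the slab (half-thickness 0.0319 m). A symmetric pillbox spanning the full slab encloses Q_enc = ρ·d·A.
Flux = 2EA ⇒ E = |ρ|d/(2ε₀), independent of distance outside.
E = (3.34×10^-3)(0.0638)/(2·8.85×10^-12) = 1.20×10^7 N/C.

|E| ≈ 1.20e7 N/C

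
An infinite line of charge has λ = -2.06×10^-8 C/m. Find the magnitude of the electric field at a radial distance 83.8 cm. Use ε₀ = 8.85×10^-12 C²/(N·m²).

Coaxial Gaussian cylinder, radius r = 83.8 cm, length L.
Q_enc = λL, so λ_enc = -2.06e-8 C/m.
Gauss's law: E·2πrL = λ_enc L/ε₀.
E = |λ_enc|/(2πε₀r) = (2.06×10^-8)/(2π·8.85×10^-12·0.838) = 442 N/C.

|E| ≈ 442 N/C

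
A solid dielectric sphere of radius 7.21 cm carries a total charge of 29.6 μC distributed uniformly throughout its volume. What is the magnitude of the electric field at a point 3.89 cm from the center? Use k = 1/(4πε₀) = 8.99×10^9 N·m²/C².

Symmetry ⇒ E = E(r) r̂. Gaussian sphere of radius r = 3.89 cm (r < R).
Only the charge within r is enclosed: Q_enc = Q·(r/R)³ = (29.6 μC)·(3.89 cm/7.21 cm)³ = 4.649×10^-6 C.
By Gauss's law, ∮E·dA = E·4πr² = Q_enc/ε₀.
E = k|Q_enc|/r² = (8.99×10^9)(4.649×10^-6)/(0.0389)² = 2.76×10^7 N/C.

E = 2.76×10^7 N/C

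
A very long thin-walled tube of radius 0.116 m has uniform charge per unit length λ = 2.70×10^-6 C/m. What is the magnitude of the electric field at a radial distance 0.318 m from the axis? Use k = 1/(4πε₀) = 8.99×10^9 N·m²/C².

By cylindrical symmetry E is radial; use a coaxial Gaussian cylinder of radius 0.318 m and length L (r > 0.116 m).
The full line charge is enclosed: λ_enc = 2.70×10^-6 C/m.
Gauss's law: E·2πrL = λ_enc L/ε₀.
E = 2k|λ_enc|/r = 2(8.99×10^9)(2.70×10^-6)/(0.318) = 1.53e5 N/C.

E ≈ 1.53e5 N/C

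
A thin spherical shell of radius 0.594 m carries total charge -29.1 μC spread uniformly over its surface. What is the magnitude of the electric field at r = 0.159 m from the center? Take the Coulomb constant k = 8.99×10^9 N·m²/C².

E = 0 (no enclosed charge)

Take a concentric spherical Gaussian surface of radius r = 0.159 m (inside the shell, r < 0.594 m).
All the charge is outside the Gaussian surface: Q_enc = 0, hence E = 0 everywhere inside the shell.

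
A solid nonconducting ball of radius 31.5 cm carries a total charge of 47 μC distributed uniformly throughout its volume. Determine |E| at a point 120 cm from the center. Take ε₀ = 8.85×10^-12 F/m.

E ≈ 2.93×10^5 V/m

By spherical symmetry E is radial; choose a Gaussian sphere of radius r = 120 cm (r > R, so the entire charge is enclosed).
Q_enc = 47 μC = 4.70×10^-5 C.
By Gauss's law, ∮E·dA = E·4πr² = Q_enc/ε₀.
E = |Q_enc|/(4πε₀r²) = (4.70e-5)/(4π·8.85×10^-12·(1.2)²) = 2.93e5 N/C.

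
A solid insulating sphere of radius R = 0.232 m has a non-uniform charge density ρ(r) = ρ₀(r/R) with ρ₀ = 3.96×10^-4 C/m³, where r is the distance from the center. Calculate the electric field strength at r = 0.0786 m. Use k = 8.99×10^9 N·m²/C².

By spherical symmetry E is radial; choose a Gaussian sphere of radius r = 0.0786 m (r < R).
Q_enc = ∫₀^r ρ(r')·4πr'² dr' = (4πρ₀/R) ∫₀^r r'^3 dr' = 4πρ₀ r^4/(4·R) = 2.047×10^-7 C.
Applying ∮E·dA = Q_enc/ε₀ with Φ = E(4πr²):
E = k|Q_enc|/r² = (8.99×10^9)(2.047e-7)/(0.0786)² = 2.98×10^5 N/C.

E = 2.98×10^5 N/C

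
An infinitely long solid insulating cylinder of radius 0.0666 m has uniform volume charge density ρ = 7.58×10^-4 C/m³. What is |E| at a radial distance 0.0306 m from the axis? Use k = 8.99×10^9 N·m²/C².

1.31×10^6 N/C

Take a coaxial cylindrical Gaussian surface of radius r = 0.0306 m and length L (r < R).
Charge inside radius r per length L is ρ·πr²·L, so λ_enc = ρπr² = 2.23×10^-6 C/m.
By Gauss's law (flux through the curved wall only), E·2πrL = λ_enc L/ε₀.
E = 2k|λ_enc|/r = 2(8.99×10^9)(2.23×10^-6)/(0.0306) = 1.31×10^6 N/C.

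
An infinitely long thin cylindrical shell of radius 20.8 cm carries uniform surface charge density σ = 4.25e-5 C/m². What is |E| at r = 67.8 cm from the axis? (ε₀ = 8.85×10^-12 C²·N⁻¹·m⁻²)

Choose a coaxial cylinder of radius r = 67.8 cm (arbitrary length L) as the Gaussian surface (r > 20.8 cm).
The whole shell is enclosed: λ_enc = σ·2πR = (4.25×10^-5)·2π·(0.208) = 5.554e-5 C/m.
Gauss's law: E·2πrL = λ_enc L/ε₀.
E = |λ_enc|/(2πε₀r) = (5.554e-5)/(2π·8.85×10^-12·0.678) = 1.47×10^6 N/C.

E ≈ 1.47×10^6 V/m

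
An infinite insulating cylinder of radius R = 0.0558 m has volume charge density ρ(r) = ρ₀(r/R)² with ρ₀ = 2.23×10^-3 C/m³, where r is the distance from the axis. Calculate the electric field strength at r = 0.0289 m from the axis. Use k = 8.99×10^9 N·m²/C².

|E| ≈ 4.88e5 N/C

Take a coaxial cylindrical Gaussian surface of radius r = 0.0289 m and length L (r < R).
Integrating ρ over the cross-section to radius r: λ_enc = (2πρ₀/R²) ∫₀^r r'^3 dr' = 2πρ₀ r^4/(4·R²) = 7.848×10^-7 C/m.
By Gauss's law (flux through the curved wall only), E·2πrL = λ_enc L/ε₀.
E = 2k|λ_enc|/r = 2(8.99×10^9)(7.848e-7)/(0.0289) = 4.88×10^5 N/C.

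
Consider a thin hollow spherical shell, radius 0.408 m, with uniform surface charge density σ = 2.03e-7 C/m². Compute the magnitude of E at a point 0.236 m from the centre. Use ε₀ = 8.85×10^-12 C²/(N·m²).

By spherical symmetry E is radial; choose a Gaussian sphere of radius r = 0.236 m (inside the shell, r < 0.408 m).
All the charge is outside the Gaussian surface: Q_enc = 0, hence E = 0 everywhere inside the shell.

E = 0 (no enclosed charge)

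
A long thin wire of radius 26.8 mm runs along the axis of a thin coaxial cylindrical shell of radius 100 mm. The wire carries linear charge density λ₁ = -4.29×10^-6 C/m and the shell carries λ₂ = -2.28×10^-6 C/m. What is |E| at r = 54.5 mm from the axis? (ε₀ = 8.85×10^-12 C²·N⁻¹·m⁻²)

|E| ≈ 1.42e6 V/m

By cylindrical symmetry E is radial; use a coaxial Gaussian cylinder of radius 54.5 mm and length L (between the conductors, 26.8 mm < r < 100 mm).
Only the inner wire is enclosed; the outer shell contributes nothing inside itself. λ_enc = λ₁ = -4.29×10^-6 C/m.
Since E is radial and uniform over the curved surface, Φ = E·2πrL = Q_enc/ε₀ = λ_enc L/ε₀.
E = |λ_enc|/(2πε₀r) = (4.29×10^-6)/(2π·8.85×10^-12·0.0545) = 1.42×10^6 N/C.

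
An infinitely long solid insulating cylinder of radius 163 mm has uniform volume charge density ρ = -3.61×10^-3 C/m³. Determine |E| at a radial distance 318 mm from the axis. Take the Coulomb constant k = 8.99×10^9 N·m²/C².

E = 1.70e7 V/m

Take a coaxial cylindrical Gaussian surface of radius r = 318 mm and length L (r > 163 mm, full cross-section enclosed).
λ_enc = ρ·πR² = (-3.61e-3)π(0.163)² = -3.013×10^-4 C/m.
Gauss's law: E·2πrL = λ_enc L/ε₀.
E = 2k|λ_enc|/r = 2(8.99×10^9)(3.013×10^-4)/(0.318) = 1.70e7 N/C.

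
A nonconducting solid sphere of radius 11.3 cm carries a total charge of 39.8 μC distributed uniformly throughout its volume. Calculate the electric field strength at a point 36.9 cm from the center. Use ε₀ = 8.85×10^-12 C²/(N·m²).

|E| = 2.63×10^6 N/C

Take a concentric spherical Gaussian surface of radius r = 36.9 cm (r > R, so the entire charge is enclosed).
Q_enc = 39.8 μC = 3.98×10^-5 C.
By Gauss's law, ∮E·dA = E·4πr² = Q_enc/ε₀.
E = |Q_enc|/(4πε₀r²) = (3.98×10^-5)/(4π·8.85×10^-12·(0.369)²) = 2.63×10^6 N/C.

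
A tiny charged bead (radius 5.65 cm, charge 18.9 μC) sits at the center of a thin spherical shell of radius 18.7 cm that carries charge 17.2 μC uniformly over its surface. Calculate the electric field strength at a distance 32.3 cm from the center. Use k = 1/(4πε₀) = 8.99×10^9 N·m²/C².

|E| ≈ 3.11×10^6 V/m

Symmetry ⇒ E = E(r) r̂. Gaussian sphere of radius r = 32.3 cm (r > 18.7 cm, enclosing both).
Q_enc = (18.9 μC) + (17.2 μC) = 3.61×10^-5 C.
Gauss's law: E·4πr² = Q_enc/ε₀.
E = k|Q_enc|/r² = (8.99×10^9)(3.61e-5)/(0.323)² = 3.11×10^6 N/C.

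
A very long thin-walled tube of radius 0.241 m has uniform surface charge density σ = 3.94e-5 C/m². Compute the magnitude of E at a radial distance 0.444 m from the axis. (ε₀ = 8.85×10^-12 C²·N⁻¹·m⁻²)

|E| = 2.42×10^6 V/m

Coaxial Gaussian cylinder, radius r = 0.444 m, length L (r > 0.241 m).
The whole shell is enclosed: λ_enc = σ·2πR = (3.94×10^-5)·2π·(0.241) = 5.966e-5 C/m.
By Gauss's law (flux through the curved wall only), E·2πrL = λ_enc L/ε₀.
E = |λ_enc|/(2πε₀r) = (5.966×10^-5)/(2π·8.85×10^-12·0.444) = 2.42×10^6 N/C.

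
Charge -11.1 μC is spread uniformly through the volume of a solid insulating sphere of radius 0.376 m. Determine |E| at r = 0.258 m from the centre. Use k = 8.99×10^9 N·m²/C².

By spherical symmetry E is radial; choose a Gaussian sphere of radius r = 0.258 m (r < R).
Only the charge within r is enclosed: Q_enc = Q·(r/R)³ = (-11.1 μC)·(0.258 m/0.376 m)³ = -3.586e-6 C.
Gauss's law: E·4πr² = Q_enc/ε₀.
E = k|Q_enc|/r² = (8.99×10^9)(3.586e-6)/(0.258)² = 4.84×10^5 N/C.

|E| ≈ 4.84×10^5 V/m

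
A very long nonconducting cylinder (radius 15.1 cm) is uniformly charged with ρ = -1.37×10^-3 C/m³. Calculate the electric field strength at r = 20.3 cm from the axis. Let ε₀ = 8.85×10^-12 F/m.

By cylindrical symmetry E is radial; use a coaxial Gaussian cylinder of radius 20.3 cm and length L (r > 15.1 cm, full cross-section enclosed).
λ_enc = ρ·πR² = (-1.37×10^-3)π(0.151)² = -9.814×10^-5 C/m.
Gauss's law: E·2πrL = λ_enc L/ε₀.
E = |λ_enc|/(2πε₀r) = (9.814×10^-5)/(2π·8.85×10^-12·0.203) = 8.69×10^6 N/C.

E = 8.69e6 N/C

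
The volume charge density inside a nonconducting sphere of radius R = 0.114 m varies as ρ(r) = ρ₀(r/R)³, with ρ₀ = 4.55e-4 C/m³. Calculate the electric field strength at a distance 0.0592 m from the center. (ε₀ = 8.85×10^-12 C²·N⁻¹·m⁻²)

By spherical symmetry E is radial; choose a Gaussian sphere of radius r = 0.0592 m (r < R).
Q_enc = ∫₀^r ρ(r')·4πr'² dr' = (4πρ₀/R³) ∫₀^r r'^5 dr' = 4πρ₀ r^6/(6·R³) = 2.769×10^-8 C.
Since E is radial and uniform over the Gaussian sphere, Φ = E·4πr² = Q_enc/ε₀.
E = |Q_enc|/(4πε₀r²) = (2.769×10^-8)/(4π·8.85×10^-12·(0.0592)²) = 7.10×10^4 N/C.

E = 7.10e4 N/C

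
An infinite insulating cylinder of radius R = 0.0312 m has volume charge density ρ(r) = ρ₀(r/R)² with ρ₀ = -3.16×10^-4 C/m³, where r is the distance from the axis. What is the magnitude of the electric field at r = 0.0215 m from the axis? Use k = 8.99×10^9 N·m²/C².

Choose a coaxial cylinder of radius r = 0.0215 m (arbitrary length L) as the Gaussian surface (r < R).
λ_enc = ∫₀^r ρ(r')·2πr' dr' = (2πρ₀/R²)·r^4/4 = -1.09×10^-7 C/m.
By Gauss's law (flux through the curved wall only), E·2πrL = λ_enc L/ε₀.
E = 2k|λ_enc|/r = 2(8.99×10^9)(1.09e-7)/(0.0215) = 9.11×10^4 N/C.

|E| = 9.11e4 N/C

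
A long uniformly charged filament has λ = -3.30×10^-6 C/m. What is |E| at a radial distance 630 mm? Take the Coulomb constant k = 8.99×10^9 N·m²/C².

E ≈ 9.42e4 N/C

Coaxial Gaussian cylinder, radius r = 630 mm, length L.
Q_enc = λL, so λ_enc = -3.30×10^-6 C/m.
Gauss's law: E·2πrL = λ_enc L/ε₀.
E = 2k|λ_enc|/r = 2(8.99×10^9)(3.30×10^-6)/(0.63) = 9.42e4 N/C.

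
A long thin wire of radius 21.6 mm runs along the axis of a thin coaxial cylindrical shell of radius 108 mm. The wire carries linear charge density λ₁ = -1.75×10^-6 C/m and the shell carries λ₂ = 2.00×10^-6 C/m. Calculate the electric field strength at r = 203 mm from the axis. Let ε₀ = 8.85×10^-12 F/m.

Choose a coaxial cylinder of radius r = 203 mm (arbitrary length L) as the Gaussian surface (r > 108 mm, enclosing both).
λ_enc = λ₁ + λ₂ = (-1.75×10^-6) + (2.00×10^-6) = 2.50×10^-7 C/m.
Applying ∮E·dA = Q_enc/ε₀ with the end caps contributing no flux:
E = |λ_enc|/(2πε₀r) = (2.50×10^-7)/(2π·8.85×10^-12·0.203) = 2.21×10^4 N/C.

2.21×10^4 N/C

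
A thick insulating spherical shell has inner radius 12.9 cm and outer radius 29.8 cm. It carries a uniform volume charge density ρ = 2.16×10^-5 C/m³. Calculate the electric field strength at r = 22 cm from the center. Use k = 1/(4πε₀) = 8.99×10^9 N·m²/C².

E ≈ 1.43e5 V/m

Use a concentric Gaussian sphere at r = 22 cm (within the shell material, 12.9 cm < r < 29.8 cm).
Only the shell between 12.9 cm and r is enclosed: Q_enc = ρ·(4π/3)(r³ − a³) = (2.16×10^-5)·(4π/3)·((0.22)³ − (0.129)³) = 7.692×10^-7 C.
Applying ∮E·dA = Q_enc/ε₀ with Φ = E(4πr²):
E = k|Q_enc|/r² = (8.99×10^9)(7.692×10^-7)/(0.22)² = 1.43e5 N/C.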